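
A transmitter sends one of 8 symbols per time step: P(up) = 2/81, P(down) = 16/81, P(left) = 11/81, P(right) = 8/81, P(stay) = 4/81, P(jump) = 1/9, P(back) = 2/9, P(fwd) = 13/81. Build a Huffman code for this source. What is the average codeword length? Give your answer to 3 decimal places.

Repeatedly combine the two least-probable nodes; the expected code length is the sum of the merged weights.
merge 2/81 + 4/81 → 2/27
merge 2/27 + 8/81 → 14/81
merge 1/9 + 11/81 → 20/81
merge 13/81 + 14/81 → 1/3
merge 16/81 + 2/9 → 34/81
merge 20/81 + 1/3 → 47/81
merge 34/81 + 47/81 → 1
L = 2/27 + 14/81 + 20/81 + 1/3 + 34/81 + 47/81 + 1 = 229/81 ≈ 2.827 bits/symbol.

2.827 bits/symbol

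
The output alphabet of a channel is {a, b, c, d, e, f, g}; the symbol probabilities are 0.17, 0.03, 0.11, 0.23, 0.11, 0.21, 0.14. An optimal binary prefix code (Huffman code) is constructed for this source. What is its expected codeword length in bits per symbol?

2.7 bits/symbol

Repeatedly combine the two least-probable nodes; the expected code length is the sum of the merged weights.
merge 3/100 + 11/100 → 7/50
merge 11/100 + 7/50 → 1/4
merge 7/50 + 17/100 → 31/100
merge 21/100 + 23/100 → 11/25
merge 1/4 + 31/100 → 14/25
merge 11/25 + 14/25 → 1
L = 7/50 + 1/4 + 31/100 + 11/25 + 14/25 + 1 = 27/10 = 2.7 bits/symbol.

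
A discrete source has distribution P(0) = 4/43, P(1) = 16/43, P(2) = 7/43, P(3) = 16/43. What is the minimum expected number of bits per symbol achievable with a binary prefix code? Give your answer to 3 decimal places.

Repeatedly combine the two least-probable nodes; the expected code length is the sum of the merged weights.
merge 4/43 + 7/43 → 11/43
merge 11/43 + 16/43 → 27/43
merge 16/43 + 27/43 → 1
L = 11/43 + 27/43 + 1 = 81/43 ≈ 1.884 bits/symbol.

1.884 bits/symbol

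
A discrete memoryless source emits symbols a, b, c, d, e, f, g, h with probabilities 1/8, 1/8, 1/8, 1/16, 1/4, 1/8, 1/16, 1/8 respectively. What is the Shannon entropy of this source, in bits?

2.875 bits

Each probability is a power of 1/2, so log₂(1/p) is an integer.
H = Σ p·log₂(1/p) = 1/8·3 + 1/8·3 + 1/8·3 + 1/16·4 + 1/4·2 + 1/8·3 + 1/16·4 + 1/8·3 = 2.875 bits.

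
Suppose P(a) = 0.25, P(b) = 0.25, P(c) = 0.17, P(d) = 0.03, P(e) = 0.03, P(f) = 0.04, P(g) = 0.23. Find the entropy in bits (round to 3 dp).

2.412 bits

H = −Σ pᵢ log₂ pᵢ.
−0.25·log₂(0.25) = 0.5000
−0.25·log₂(0.25) = 0.5000
−0.17·log₂(0.17) = 0.4346
−0.03·log₂(0.03) = 0.1518
−0.03·log₂(0.03) = 0.1518
−0.04·log₂(0.04) = 0.1858
−0.23·log₂(0.23) = 0.4877
Sum ≈ 2.4115 → 2.412 bits.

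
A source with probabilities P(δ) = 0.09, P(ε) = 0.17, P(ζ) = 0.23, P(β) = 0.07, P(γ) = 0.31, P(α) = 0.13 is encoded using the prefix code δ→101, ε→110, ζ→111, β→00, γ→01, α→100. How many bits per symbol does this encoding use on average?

2.62 bits/symbol

L̄ = Σ pᵢ·ℓᵢ = 0.09·3 + 0.17·3 + 0.23·3 + 0.07·2 + 0.31·2 + 0.13·3 = 2.62 bits/symbol.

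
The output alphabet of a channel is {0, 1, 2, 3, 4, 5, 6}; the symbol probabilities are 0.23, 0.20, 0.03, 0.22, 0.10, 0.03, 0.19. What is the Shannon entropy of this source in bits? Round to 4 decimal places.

H = −Σ pᵢ log₂ pᵢ.
−0.23·log₂(0.23) = 0.4877
−0.20·log₂(0.20) = 0.4644
−0.03·log₂(0.03) = 0.1518
−0.22·log₂(0.22) = 0.4806
−0.10·log₂(0.10) = 0.3322
−0.03·log₂(0.03) = 0.1518
−0.19·log₂(0.19) = 0.4552
Sum ≈ 2.5236 → 2.5236 bits.

2.5236 bits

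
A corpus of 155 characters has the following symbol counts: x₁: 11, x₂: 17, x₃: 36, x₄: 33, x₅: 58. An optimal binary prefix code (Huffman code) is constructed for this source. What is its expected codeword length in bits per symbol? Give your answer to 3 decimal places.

2.181 bits/symbol

Probabilities are the counts divided by 155.
Repeatedly combine the two least-probable nodes; the expected code length is the sum of the merged weights.
merge 11/155 + 17/155 → 28/155
merge 28/155 + 33/155 → 61/155
merge 36/155 + 58/155 → 94/155
merge 61/155 + 94/155 → 1
L = 28/155 + 61/155 + 94/155 + 1 = 338/155 ≈ 2.181 bits/symbol.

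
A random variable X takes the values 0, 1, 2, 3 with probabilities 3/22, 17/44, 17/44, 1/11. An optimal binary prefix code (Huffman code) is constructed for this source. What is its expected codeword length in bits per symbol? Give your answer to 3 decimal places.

1.841 bits/symbol

Repeatedly combine the two least-probable nodes; the expected code length is the sum of the merged weights.
merge 1/11 + 3/22 → 5/22
merge 5/22 + 17/44 → 27/44
merge 17/44 + 27/44 → 1
L = 5/22 + 27/44 + 1 = 81/44 ≈ 1.841 bits/symbol.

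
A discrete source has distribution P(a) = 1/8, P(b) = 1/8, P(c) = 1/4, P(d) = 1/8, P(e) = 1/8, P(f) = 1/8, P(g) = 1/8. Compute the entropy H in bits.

Each probability is a power of 1/2, so log₂(1/p) is an integer.
H = Σ p·log₂(1/p) = 1/8·3 + 1/8·3 + 1/4·2 + 1/8·3 + 1/8·3 + 1/8·3 + 1/8·3 = 2.75 bits.

2.75 bits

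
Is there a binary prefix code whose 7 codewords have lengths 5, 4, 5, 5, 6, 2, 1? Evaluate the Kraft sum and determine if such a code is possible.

With common denominator 2^6 = 64: Σ 2^(−ℓᵢ) = 2/64 + 4/64 + 2/64 + 2/64 + 1/64 + 16/64 + 32/64 = 59/64 = 0.921875.
Kraft's inequality requires Σ ≤ 1; here Σ = 0.921875 ≤ 1, so such a prefix code exists.

0.921875; yes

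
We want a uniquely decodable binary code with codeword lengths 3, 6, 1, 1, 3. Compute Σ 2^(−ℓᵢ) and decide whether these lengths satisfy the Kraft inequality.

1.265625; no

With common denominator 2^6 = 64: Σ 2^(−ℓᵢ) = 8/64 + 1/64 + 32/64 + 32/64 + 8/64 = 81/64 = 1.265625.
Kraft's inequality requires Σ ≤ 1; here Σ = 1.265625 > 1, so no such prefix code exists.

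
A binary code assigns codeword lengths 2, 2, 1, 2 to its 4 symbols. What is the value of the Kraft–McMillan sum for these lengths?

1.25

With common denominator 2^2 = 4: Σ 2^(−ℓᵢ) = 1/4 + 1/4 + 2/4 + 1/4 = 5/4 = 1.25.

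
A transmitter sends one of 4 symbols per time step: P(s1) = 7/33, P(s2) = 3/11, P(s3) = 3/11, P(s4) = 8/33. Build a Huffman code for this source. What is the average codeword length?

2 bits/symbol

Repeatedly combine the two least-probable nodes; the expected code length is the sum of the merged weights.
merge 7/33 + 8/33 → 5/11
merge 3/11 + 3/11 → 6/11
merge 5/11 + 6/11 → 1
L = 5/11 + 6/11 + 1 = 2 bits/symbol.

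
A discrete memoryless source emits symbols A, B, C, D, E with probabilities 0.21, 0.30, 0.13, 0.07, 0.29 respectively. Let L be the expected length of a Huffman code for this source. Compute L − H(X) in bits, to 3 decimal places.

Entropy H = −Σ p log₂ p ≈ 2.1630 bits.
Huffman merges: 7/100+13/100→1/5; 1/5+21/100→41/100; 29/100+3/10→59/100; 41/100+59/100→1. L = 11/5 ≈ 2.2000.
L − H = 2.2000 − 2.1630 = 0.037 bits.

0.037 bits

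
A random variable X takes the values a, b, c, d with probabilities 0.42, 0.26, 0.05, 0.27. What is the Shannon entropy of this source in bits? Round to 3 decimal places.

H = −Σ pᵢ log₂ pᵢ.
−0.42·log₂(0.42) = 0.5256
−0.26·log₂(0.26) = 0.5053
−0.05·log₂(0.05) = 0.2161
−0.27·log₂(0.27) = 0.5100
Sum ≈ 1.7571 → 1.757 bits.

1.757 bits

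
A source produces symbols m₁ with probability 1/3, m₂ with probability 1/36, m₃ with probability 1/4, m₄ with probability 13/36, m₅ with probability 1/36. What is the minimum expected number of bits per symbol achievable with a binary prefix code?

Repeatedly combine the two least-probable nodes; the expected code length is the sum of the merged weights.
merge 1/36 + 1/36 → 1/18
merge 1/18 + 1/4 → 11/36
merge 11/36 + 1/3 → 23/36
merge 13/36 + 23/36 → 1
L = 1/18 + 11/36 + 23/36 + 1 = 2 bits/symbol.

2 bits/symbol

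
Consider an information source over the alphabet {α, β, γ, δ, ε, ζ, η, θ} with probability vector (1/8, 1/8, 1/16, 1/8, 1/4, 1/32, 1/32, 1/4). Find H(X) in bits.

2.6875 bits

Each probability is a power of 1/2, so log₂(1/p) is an integer.
H = Σ p·log₂(1/p) = 1/8·3 + 1/8·3 + 1/16·4 + 1/8·3 + 1/4·2 + 1/32·5 + 1/32·5 + 1/4·2 = 2.6875 bits.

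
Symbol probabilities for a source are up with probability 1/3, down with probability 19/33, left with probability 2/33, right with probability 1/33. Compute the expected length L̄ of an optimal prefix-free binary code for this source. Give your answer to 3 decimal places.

Repeatedly combine the two least-probable nodes; the expected code length is the sum of the merged weights.
merge 1/33 + 2/33 → 1/11
merge 1/11 + 1/3 → 14/33
merge 14/33 + 19/33 → 1
L = 1/11 + 14/33 + 1 = 50/33 ≈ 1.515 bits/symbol.

1.515 bits/symbol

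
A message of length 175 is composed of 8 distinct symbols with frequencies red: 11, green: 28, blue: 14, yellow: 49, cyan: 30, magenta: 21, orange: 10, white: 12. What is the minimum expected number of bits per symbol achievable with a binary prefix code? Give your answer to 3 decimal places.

Probabilities are the counts divided by 175.
Repeatedly combine the two least-probable nodes; the expected code length is the sum of the merged weights.
merge 2/35 + 11/175 → 3/25
merge 12/175 + 2/25 → 26/175
merge 3/25 + 3/25 → 6/25
merge 26/175 + 4/25 → 54/175
merge 6/35 + 6/25 → 72/175
merge 7/25 + 54/175 → 103/175
merge 72/175 + 103/175 → 1
L = 3/25 + 26/175 + 6/25 + 54/175 + 72/175 + 103/175 + 1 = 493/175 ≈ 2.817 bits/symbol.

2.817 bits/symbol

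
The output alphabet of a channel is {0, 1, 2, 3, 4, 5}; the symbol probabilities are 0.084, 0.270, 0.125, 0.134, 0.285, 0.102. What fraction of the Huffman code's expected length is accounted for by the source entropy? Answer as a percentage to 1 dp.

99.2%

Entropy H = −Σ p log₂ p ≈ 2.4258 bits.
Huffman merges: 21/250+51/500→93/500; 1/8+67/500→259/1000; 93/500+259/1000→89/200; 27/100+57/200→111/200; 89/200+111/200→1. L = 489/200 ≈ 2.4450.
Efficiency = H/L = 2.4258/2.4450 = 99.2%.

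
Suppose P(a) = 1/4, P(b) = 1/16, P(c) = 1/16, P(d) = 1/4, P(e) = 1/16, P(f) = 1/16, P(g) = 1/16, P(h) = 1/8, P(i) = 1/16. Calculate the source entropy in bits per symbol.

2.875 bits

Each probability is a power of 1/2, so log₂(1/p) is an integer.
H = Σ p·log₂(1/p) = 1/4·2 + 1/16·4 + 1/16·4 + 1/4·2 + 1/16·4 + 1/16·4 + 1/16·4 + 1/8·3 + 1/16·4 = 2.875 bits.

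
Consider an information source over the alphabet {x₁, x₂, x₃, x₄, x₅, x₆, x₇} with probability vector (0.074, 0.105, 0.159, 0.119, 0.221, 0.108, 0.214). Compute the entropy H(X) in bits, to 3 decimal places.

H = −Σ pᵢ log₂ pᵢ.
−0.074·log₂(0.074) = 0.2780
−0.105·log₂(0.105) = 0.3414
−0.159·log₂(0.159) = 0.4218
−0.119·log₂(0.119) = 0.3654
−0.221·log₂(0.221) = 0.4813
−0.108·log₂(0.108) = 0.3468
−0.214·log₂(0.214) = 0.4760
Sum ≈ 2.7107 → 2.711 bits.

2.711 bits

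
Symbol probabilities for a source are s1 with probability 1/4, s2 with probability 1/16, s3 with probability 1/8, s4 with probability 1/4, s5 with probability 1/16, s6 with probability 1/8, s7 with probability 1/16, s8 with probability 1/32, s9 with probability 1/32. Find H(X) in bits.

Each probability is a power of 1/2, so log₂(1/p) is an integer.
H = Σ p·log₂(1/p) = 1/4·2 + 1/16·4 + 1/8·3 + 1/4·2 + 1/16·4 + 1/8·3 + 1/16·4 + 1/32·5 + 1/32·5 = 2.8125 bits.

2.8125 bits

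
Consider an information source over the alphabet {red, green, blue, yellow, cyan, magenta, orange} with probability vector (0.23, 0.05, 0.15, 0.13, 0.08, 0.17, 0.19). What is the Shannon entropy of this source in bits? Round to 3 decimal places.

H = −Σ pᵢ log₂ pᵢ.
−0.23·log₂(0.23) = 0.4877
−0.05·log₂(0.05) = 0.2161
−0.15·log₂(0.15) = 0.4105
−0.13·log₂(0.13) = 0.3826
−0.08·log₂(0.08) = 0.2915
−0.17·log₂(0.17) = 0.4346
−0.19·log₂(0.19) = 0.4552
Sum ≈ 2.6783 → 2.678 bits.

2.678 bits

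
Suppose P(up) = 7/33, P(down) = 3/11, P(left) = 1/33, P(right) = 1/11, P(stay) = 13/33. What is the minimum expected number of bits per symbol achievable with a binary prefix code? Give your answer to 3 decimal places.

Repeatedly combine the two least-probable nodes; the expected code length is the sum of the merged weights.
merge 1/33 + 1/11 → 4/33
merge 4/33 + 7/33 → 1/3
merge 3/11 + 1/3 → 20/33
merge 13/33 + 20/33 → 1
L = 4/33 + 1/3 + 20/33 + 1 = 68/33 ≈ 2.061 bits/symbol.

2.061 bits/symbol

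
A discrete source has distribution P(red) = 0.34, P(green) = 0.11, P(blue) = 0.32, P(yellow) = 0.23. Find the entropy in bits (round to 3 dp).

H = −Σ pᵢ log₂ pᵢ.
−0.34·log₂(0.34) = 0.5292
−0.11·log₂(0.11) = 0.3503
−0.32·log₂(0.32) = 0.5260
−0.23·log₂(0.23) = 0.4877
Sum ≈ 1.8932 → 1.893 bits.

1.893 bits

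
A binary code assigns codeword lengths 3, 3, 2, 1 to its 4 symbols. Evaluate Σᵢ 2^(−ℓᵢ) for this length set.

1

With common denominator 2^3 = 8: Σ 2^(−ℓᵢ) = 1/8 + 1/8 + 2/8 + 4/8 = 8/8 = 1.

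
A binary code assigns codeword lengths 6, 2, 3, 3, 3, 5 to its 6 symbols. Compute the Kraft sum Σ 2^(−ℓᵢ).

With common denominator 2^6 = 64: Σ 2^(−ℓᵢ) = 1/64 + 16/64 + 8/64 + 8/64 + 8/64 + 2/64 = 43/64 = 0.671875.

0.671875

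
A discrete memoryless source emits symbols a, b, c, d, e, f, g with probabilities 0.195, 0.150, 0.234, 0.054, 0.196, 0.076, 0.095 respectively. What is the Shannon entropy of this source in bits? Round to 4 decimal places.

2.6541 bits

H = −Σ pᵢ log₂ pᵢ.
−0.195·log₂(0.195) = 0.4599
−0.150·log₂(0.150) = 0.4105
−0.234·log₂(0.234) = 0.4903
−0.054·log₂(0.054) = 0.2274
−0.196·log₂(0.196) = 0.4608
−0.076·log₂(0.076) = 0.2826
−0.095·log₂(0.095) = 0.3226
Sum ≈ 2.6541 → 2.6541 bits.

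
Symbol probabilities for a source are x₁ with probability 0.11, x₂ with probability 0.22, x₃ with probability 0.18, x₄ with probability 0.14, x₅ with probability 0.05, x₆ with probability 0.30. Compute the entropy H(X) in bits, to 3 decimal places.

H = −Σ pᵢ log₂ pᵢ.
−0.11·log₂(0.11) = 0.3503
−0.22·log₂(0.22) = 0.4806
−0.18·log₂(0.18) = 0.4453
−0.14·log₂(0.14) = 0.3971
−0.05·log₂(0.05) = 0.2161
−0.30·log₂(0.30) = 0.5211
Sum ≈ 2.4105 → 2.410 bits.

2.410 bits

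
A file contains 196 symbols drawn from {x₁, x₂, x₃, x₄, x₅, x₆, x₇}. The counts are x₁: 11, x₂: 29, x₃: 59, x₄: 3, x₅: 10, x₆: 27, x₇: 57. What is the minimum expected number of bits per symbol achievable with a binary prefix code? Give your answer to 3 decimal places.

Probabilities are the counts divided by 196.
Repeatedly combine the two least-probable nodes; the expected code length is the sum of the merged weights.
merge 3/196 + 5/98 → 13/196
merge 11/196 + 13/196 → 6/49
merge 6/49 + 27/196 → 51/196
merge 29/196 + 51/196 → 20/49
merge 57/196 + 59/196 → 29/49
merge 20/49 + 29/49 → 1
L = 13/196 + 6/49 + 51/196 + 20/49 + 29/49 + 1 = 120/49 ≈ 2.449 bits/symbol.

2.449 bits/symbol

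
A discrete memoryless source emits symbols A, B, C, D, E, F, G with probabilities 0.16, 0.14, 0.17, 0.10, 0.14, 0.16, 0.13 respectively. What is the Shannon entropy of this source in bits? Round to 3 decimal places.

H = −Σ pᵢ log₂ pᵢ.
−0.16·log₂(0.16) = 0.4230
−0.14·log₂(0.14) = 0.3971
−0.17·log₂(0.17) = 0.4346
−0.10·log₂(0.10) = 0.3322
−0.14·log₂(0.14) = 0.3971
−0.16·log₂(0.16) = 0.4230
−0.13·log₂(0.13) = 0.3826
Sum ≈ 2.7897 → 2.790 bits.

2.790 bits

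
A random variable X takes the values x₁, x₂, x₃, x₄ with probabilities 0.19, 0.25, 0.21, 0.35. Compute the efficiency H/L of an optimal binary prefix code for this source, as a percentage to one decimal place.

Entropy H = −Σ p log₂ p ≈ 1.9582 bits.
Huffman merges: 19/100+21/100→2/5; 1/4+7/20→3/5; 2/5+3/5→1. L = 2 ≈ 2.0000.
Efficiency = H/L = 1.9582/2.0000 = 97.9%.

97.9%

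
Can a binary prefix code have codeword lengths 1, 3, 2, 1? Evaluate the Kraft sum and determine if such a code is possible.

With common denominator 2^3 = 8: Σ 2^(−ℓᵢ) = 4/8 + 1/8 + 2/8 + 4/8 = 11/8 = 1.375.
Kraft's inequality requires Σ ≤ 1; here Σ = 1.375 > 1, so no such prefix code exists.

1.375; no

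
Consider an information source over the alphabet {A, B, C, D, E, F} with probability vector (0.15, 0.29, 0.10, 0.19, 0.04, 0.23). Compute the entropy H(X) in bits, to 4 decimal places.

2.3893 bits

H = −Σ pᵢ log₂ pᵢ.
−0.15·log₂(0.15) = 0.4105
−0.29·log₂(0.29) = 0.5179
−0.10·log₂(0.10) = 0.3322
−0.19·log₂(0.19) = 0.4552
−0.04·log₂(0.04) = 0.1858
−0.23·log₂(0.23) = 0.4877
Sum ≈ 2.3893 → 2.3893 bits.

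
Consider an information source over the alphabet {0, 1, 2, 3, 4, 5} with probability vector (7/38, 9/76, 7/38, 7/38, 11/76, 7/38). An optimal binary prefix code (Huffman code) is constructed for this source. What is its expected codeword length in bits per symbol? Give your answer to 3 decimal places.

2.632 bits/symbol

Repeatedly combine the two least-probable nodes; the expected code length is the sum of the merged weights.
merge 9/76 + 11/76 → 5/19
merge 7/38 + 7/38 → 7/19
merge 7/38 + 7/38 → 7/19
merge 5/19 + 7/19 → 12/19
merge 7/19 + 12/19 → 1
L = 5/19 + 7/19 + 7/19 + 12/19 + 1 = 50/19 ≈ 2.632 bits/symbol.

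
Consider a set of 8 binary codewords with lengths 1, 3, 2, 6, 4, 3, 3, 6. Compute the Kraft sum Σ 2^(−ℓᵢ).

1.21875

With common denominator 2^6 = 64: Σ 2^(−ℓᵢ) = 32/64 + 8/64 + 16/64 + 1/64 + 4/64 + 8/64 + 8/64 + 1/64 = 78/64 = 1.21875.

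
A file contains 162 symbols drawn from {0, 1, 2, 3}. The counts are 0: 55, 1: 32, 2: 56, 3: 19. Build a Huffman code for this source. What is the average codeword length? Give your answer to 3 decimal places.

1.969 bits/symbol

Probabilities are the counts divided by 162.
Repeatedly combine the two least-probable nodes; the expected code length is the sum of the merged weights.
merge 19/162 + 16/81 → 17/54
merge 17/54 + 55/162 → 53/81
merge 28/81 + 53/81 → 1
L = 17/54 + 53/81 + 1 = 319/162 ≈ 1.969 bits/symbol.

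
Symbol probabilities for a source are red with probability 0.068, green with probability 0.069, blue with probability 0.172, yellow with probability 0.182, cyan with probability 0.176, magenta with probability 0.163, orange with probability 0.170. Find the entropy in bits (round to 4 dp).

H = −Σ pᵢ log₂ pᵢ.
−0.068·log₂(0.068) = 0.2637
−0.069·log₂(0.069) = 0.2662
−0.172·log₂(0.172) = 0.4368
−0.182·log₂(0.182) = 0.4474
−0.176·log₂(0.176) = 0.4411
−0.163·log₂(0.163) = 0.4266
−0.170·log₂(0.170) = 0.4346
Sum ≈ 2.7163 → 2.7163 bits.

2.7163 bits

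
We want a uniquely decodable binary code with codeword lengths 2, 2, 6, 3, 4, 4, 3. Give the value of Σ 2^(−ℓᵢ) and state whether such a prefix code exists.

With common denominator 2^6 = 64: Σ 2^(−ℓᵢ) = 16/64 + 16/64 + 1/64 + 8/64 + 4/64 + 4/64 + 8/64 = 57/64 = 0.890625.
Kraft's inequality requires Σ ≤ 1; here Σ = 0.890625 ≤ 1, so such a prefix code exists.

0.890625; yes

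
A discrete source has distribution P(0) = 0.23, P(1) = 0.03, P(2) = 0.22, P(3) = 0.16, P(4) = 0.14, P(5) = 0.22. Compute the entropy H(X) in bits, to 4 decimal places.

H = −Σ pᵢ log₂ pᵢ.
−0.23·log₂(0.23) = 0.4877
−0.03·log₂(0.03) = 0.1518
−0.22·log₂(0.22) = 0.4806
−0.16·log₂(0.16) = 0.4230
−0.14·log₂(0.14) = 0.3971
−0.22·log₂(0.22) = 0.4806
Sum ≈ 2.4207 → 2.4207 bits.

2.4207 bits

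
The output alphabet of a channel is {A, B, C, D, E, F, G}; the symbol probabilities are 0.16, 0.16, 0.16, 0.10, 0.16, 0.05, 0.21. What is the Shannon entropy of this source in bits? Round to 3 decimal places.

2.713 bits

H = −Σ pᵢ log₂ pᵢ.
−0.16·log₂(0.16) = 0.4230
−0.16·log₂(0.16) = 0.4230
−0.16·log₂(0.16) = 0.4230
−0.10·log₂(0.10) = 0.3322
−0.16·log₂(0.16) = 0.4230
−0.05·log₂(0.05) = 0.2161
−0.21·log₂(0.21) = 0.4728
Sum ≈ 2.7132 → 2.713 bits.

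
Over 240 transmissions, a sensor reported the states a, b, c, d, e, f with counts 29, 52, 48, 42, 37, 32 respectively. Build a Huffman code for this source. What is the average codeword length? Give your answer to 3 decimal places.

Probabilities are the counts divided by 240.
Repeatedly combine the two least-probable nodes; the expected code length is the sum of the merged weights.
merge 29/240 + 2/15 → 61/240
merge 37/240 + 7/40 → 79/240
merge 1/5 + 13/60 → 5/12
merge 61/240 + 79/240 → 7/12
merge 5/12 + 7/12 → 1
L = 61/240 + 79/240 + 5/12 + 7/12 + 1 = 31/12 ≈ 2.583 bits/symbol.

2.583 bits/symbol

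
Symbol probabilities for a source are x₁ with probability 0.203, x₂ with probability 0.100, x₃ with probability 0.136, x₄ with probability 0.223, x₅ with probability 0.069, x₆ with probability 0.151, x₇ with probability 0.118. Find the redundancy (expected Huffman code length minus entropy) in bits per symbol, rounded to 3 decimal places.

Entropy H = −Σ p log₂ p ≈ 2.7152 bits.
Huffman merges: 69/1000+1/10→169/1000; 59/500+17/125→127/500; 151/1000+169/1000→8/25; 203/1000+223/1000→213/500; 127/500+8/25→287/500; 213/500+287/500→1. L = 2743/1000 ≈ 2.7430.
L − H = 2.7430 − 2.7152 = 0.028 bits.

0.028 bits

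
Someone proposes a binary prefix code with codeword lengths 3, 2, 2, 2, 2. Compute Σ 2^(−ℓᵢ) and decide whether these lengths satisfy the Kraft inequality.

1.125; no

With common denominator 2^3 = 8: Σ 2^(−ℓᵢ) = 1/8 + 2/8 + 2/8 + 2/8 + 2/8 = 9/8 = 1.125.
Kraft's inequality requires Σ ≤ 1; here Σ = 1.125 > 1, so no such prefix code exists.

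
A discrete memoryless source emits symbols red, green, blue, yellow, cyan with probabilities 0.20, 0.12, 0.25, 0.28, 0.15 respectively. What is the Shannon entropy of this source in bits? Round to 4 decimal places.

H = −Σ pᵢ log₂ pᵢ.
−0.20·log₂(0.20) = 0.4644
−0.12·log₂(0.12) = 0.3671
−0.25·log₂(0.25) = 0.5000
−0.28·log₂(0.28) = 0.5142
−0.15·log₂(0.15) = 0.4105
Sum ≈ 2.2562 → 2.2562 bits.

2.2562 bits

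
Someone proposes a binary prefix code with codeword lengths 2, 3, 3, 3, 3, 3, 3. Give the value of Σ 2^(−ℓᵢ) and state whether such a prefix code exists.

1; yes

With common denominator 2^3 = 8: Σ 2^(−ℓᵢ) = 2/8 + 1/8 + 1/8 + 1/8 + 1/8 + 1/8 + 1/8 = 8/8 = 1.
Kraft's inequality requires Σ ≤ 1; here Σ = 1 ≤ 1, so such a prefix code exists.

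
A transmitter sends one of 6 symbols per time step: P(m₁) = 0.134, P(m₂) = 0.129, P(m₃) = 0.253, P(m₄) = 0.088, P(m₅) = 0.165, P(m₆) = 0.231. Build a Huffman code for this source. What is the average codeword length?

Repeatedly combine the two least-probable nodes; the expected code length is the sum of the merged weights.
merge 11/125 + 129/1000 → 217/1000
merge 67/500 + 33/200 → 299/1000
merge 217/1000 + 231/1000 → 56/125
merge 253/1000 + 299/1000 → 69/125
merge 56/125 + 69/125 → 1
L = 217/1000 + 299/1000 + 56/125 + 69/125 + 1 = 629/250 = 2.516 bits/symbol.

2.516 bits/symbol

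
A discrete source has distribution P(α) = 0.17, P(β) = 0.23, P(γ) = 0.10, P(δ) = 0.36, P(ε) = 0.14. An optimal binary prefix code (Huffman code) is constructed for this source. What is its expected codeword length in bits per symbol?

2.24 bits/symbol

Repeatedly combine the two least-probable nodes; the expected code length is the sum of the merged weights.
merge 1/10 + 7/50 → 6/25
merge 17/100 + 23/100 → 2/5
merge 6/25 + 9/25 → 3/5
merge 2/5 + 3/5 → 1
L = 6/25 + 2/5 + 3/5 + 1 = 56/25 = 2.24 bits/symbol.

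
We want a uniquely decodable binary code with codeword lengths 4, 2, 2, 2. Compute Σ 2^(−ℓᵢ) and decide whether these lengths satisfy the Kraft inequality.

0.8125; yes

With common denominator 2^4 = 16: Σ 2^(−ℓᵢ) = 1/16 + 4/16 + 4/16 + 4/16 = 13/16 = 0.8125.
Kraft's inequality requires Σ ≤ 1; here Σ = 0.8125 ≤ 1, so such a prefix code exists.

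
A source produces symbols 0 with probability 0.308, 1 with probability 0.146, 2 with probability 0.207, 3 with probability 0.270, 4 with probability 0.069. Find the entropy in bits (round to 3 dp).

2.175 bits

H = −Σ pᵢ log₂ pᵢ.
−0.308·log₂(0.308) = 0.5233
−0.146·log₂(0.146) = 0.4053
−0.207·log₂(0.207) = 0.4704
−0.270·log₂(0.270) = 0.5100
−0.069·log₂(0.069) = 0.2662
Sum ≈ 2.1751 → 2.175 bits.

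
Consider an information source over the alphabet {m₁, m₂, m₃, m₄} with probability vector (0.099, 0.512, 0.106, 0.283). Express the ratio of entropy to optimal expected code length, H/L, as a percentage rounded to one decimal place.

Entropy H = −Σ p log₂ p ≈ 1.6834 bits.
Huffman merges: 99/1000+53/500→41/200; 41/200+283/1000→61/125; 61/125+64/125→1. L = 1693/1000 ≈ 1.6930.
Efficiency = H/L = 1.6834/1.6930 = 99.4%.

99.4%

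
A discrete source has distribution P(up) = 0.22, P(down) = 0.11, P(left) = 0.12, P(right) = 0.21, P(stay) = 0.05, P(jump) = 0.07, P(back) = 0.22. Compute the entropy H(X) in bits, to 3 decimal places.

H = −Σ pᵢ log₂ pᵢ.
−0.22·log₂(0.22) = 0.4806
−0.11·log₂(0.11) = 0.3503
−0.12·log₂(0.12) = 0.3671
−0.21·log₂(0.21) = 0.4728
−0.05·log₂(0.05) = 0.2161
−0.07·log₂(0.07) = 0.2686
−0.22·log₂(0.22) = 0.4806
Sum ≈ 2.6360 → 2.636 bits.

2.636 bits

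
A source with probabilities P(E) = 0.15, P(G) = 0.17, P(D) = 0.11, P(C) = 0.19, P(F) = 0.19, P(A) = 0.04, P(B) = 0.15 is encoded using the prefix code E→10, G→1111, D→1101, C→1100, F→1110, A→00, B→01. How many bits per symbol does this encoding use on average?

L̄ = Σ pᵢ·ℓᵢ = 0.15·2 + 0.17·4 + 0.11·4 + 0.19·4 + 0.19·4 + 0.04·2 + 0.15·2 = 3.32 bits/symbol.

3.32 bits/symbol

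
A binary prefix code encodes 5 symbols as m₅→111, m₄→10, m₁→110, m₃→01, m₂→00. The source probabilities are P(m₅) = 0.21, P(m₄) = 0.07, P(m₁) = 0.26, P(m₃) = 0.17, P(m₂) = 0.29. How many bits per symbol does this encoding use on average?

2.47 bits/symbol

L̄ = Σ pᵢ·ℓᵢ = 0.21·3 + 0.07·2 + 0.26·3 + 0.17·2 + 0.29·2 = 2.47 bits/symbol.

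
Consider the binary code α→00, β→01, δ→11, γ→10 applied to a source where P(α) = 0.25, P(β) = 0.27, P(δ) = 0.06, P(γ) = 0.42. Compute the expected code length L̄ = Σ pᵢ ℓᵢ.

L̄ = Σ pᵢ·ℓᵢ = 0.25·2 + 0.27·2 + 0.06·2 + 0.42·2 = 2 bits/symbol.

2 bits/symbol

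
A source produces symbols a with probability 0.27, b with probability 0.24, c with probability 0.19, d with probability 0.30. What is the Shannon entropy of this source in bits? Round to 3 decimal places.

H = −Σ pᵢ log₂ pᵢ.
−0.27·log₂(0.27) = 0.5100
−0.24·log₂(0.24) = 0.4941
−0.19·log₂(0.19) = 0.4552
−0.30·log₂(0.30) = 0.5211
Sum ≈ 1.9805 → 1.980 bits.

1.980 bits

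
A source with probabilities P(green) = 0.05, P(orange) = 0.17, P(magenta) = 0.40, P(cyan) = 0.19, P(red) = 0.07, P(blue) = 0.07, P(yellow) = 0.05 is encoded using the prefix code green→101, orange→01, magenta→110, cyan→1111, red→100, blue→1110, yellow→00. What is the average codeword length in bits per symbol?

L̄ = Σ pᵢ·ℓᵢ = 0.05·3 + 0.17·2 + 0.40·3 + 0.19·4 + 0.07·3 + 0.07·4 + 0.05·2 = 3.04 bits/symbol.

3.04 bits/symbol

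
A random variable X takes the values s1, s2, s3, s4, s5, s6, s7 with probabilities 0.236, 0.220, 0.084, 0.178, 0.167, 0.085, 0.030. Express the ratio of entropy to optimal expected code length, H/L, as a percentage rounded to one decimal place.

Entropy H = −Σ p log₂ p ≈ 2.6009 bits.
Huffman merges: 3/100+21/250→57/500; 17/200+57/500→199/1000; 167/1000+89/500→69/200; 199/1000+11/50→419/1000; 59/250+69/200→581/1000; 419/1000+581/1000→1. L = 1329/500 ≈ 2.6580.
Efficiency = H/L = 2.6009/2.6580 = 97.9%.

97.9%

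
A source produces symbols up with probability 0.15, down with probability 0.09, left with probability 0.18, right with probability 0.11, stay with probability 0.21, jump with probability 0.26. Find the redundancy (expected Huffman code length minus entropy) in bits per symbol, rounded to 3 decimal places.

0.033 bits

Entropy H = −Σ p log₂ p ≈ 2.4969 bits.
Huffman merges: 9/100+11/100→1/5; 3/20+9/50→33/100; 1/5+21/100→41/100; 13/50+33/100→59/100; 41/100+59/100→1. L = 253/100 ≈ 2.5300.
L − H = 2.5300 − 2.4969 = 0.033 bits.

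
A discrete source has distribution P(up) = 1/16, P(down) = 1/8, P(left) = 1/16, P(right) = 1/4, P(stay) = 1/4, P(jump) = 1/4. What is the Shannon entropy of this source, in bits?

2.375 bits

Each probability is a power of 1/2, so log₂(1/p) is an integer.
H = Σ p·log₂(1/p) = 1/16·4 + 1/8·3 + 1/16·4 + 1/4·2 + 1/4·2 + 1/4·2 = 2.375 bits.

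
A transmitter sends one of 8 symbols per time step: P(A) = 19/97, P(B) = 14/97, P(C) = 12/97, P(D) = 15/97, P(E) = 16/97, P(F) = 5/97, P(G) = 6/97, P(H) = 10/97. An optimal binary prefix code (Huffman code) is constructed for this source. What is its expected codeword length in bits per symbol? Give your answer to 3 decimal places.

Repeatedly combine the two least-probable nodes; the expected code length is the sum of the merged weights.
merge 5/97 + 6/97 → 11/97
merge 10/97 + 11/97 → 21/97
merge 12/97 + 14/97 → 26/97
merge 15/97 + 16/97 → 31/97
merge 19/97 + 21/97 → 40/97
merge 26/97 + 31/97 → 57/97
merge 40/97 + 57/97 → 1
L = 11/97 + 21/97 + 26/97 + 31/97 + 40/97 + 57/97 + 1 = 283/97 ≈ 2.918 bits/symbol.

2.918 bits/symbol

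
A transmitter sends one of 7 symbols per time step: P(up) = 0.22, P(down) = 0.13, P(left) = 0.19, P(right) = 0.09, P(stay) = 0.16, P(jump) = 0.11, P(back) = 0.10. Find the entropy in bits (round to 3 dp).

H = −Σ pᵢ log₂ pᵢ.
−0.22·log₂(0.22) = 0.4806
−0.13·log₂(0.13) = 0.3826
−0.19·log₂(0.19) = 0.4552
−0.09·log₂(0.09) = 0.3127
−0.16·log₂(0.16) = 0.4230
−0.11·log₂(0.11) = 0.3503
−0.10·log₂(0.10) = 0.3322
Sum ≈ 2.7366 → 2.737 bits.

2.737 bits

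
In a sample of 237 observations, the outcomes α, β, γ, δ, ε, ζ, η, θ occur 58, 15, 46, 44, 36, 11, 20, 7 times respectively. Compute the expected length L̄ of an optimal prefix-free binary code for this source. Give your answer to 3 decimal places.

2.776 bits/symbol

Probabilities are the counts divided by 237.
Repeatedly combine the two least-probable nodes; the expected code length is the sum of the merged weights.
merge 7/237 + 11/237 → 6/79
merge 5/79 + 6/79 → 11/79
merge 20/237 + 11/79 → 53/237
merge 12/79 + 44/237 → 80/237
merge 46/237 + 53/237 → 33/79
merge 58/237 + 80/237 → 46/79
merge 33/79 + 46/79 → 1
L = 6/79 + 11/79 + 53/237 + 80/237 + 33/79 + 46/79 + 1 = 658/237 ≈ 2.776 bits/symbol.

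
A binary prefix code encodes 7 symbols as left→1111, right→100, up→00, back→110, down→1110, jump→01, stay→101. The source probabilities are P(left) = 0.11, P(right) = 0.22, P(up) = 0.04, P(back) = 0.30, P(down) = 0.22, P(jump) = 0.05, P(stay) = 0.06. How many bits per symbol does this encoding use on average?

L̄ = Σ pᵢ·ℓᵢ = 0.11·4 + 0.22·3 + 0.04·2 + 0.30·3 + 0.22·4 + 0.05·2 + 0.06·3 = 3.24 bits/symbol.

3.24 bits/symbol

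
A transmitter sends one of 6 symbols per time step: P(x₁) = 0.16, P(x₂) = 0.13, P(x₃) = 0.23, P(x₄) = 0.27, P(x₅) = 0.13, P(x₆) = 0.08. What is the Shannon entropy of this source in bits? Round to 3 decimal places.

H = −Σ pᵢ log₂ pᵢ.
−0.16·log₂(0.16) = 0.4230
−0.13·log₂(0.13) = 0.3826
−0.23·log₂(0.23) = 0.4877
−0.27·log₂(0.27) = 0.5100
−0.13·log₂(0.13) = 0.3826
−0.08·log₂(0.08) = 0.2915
Sum ≈ 2.4775 → 2.478 bits.

2.478 bits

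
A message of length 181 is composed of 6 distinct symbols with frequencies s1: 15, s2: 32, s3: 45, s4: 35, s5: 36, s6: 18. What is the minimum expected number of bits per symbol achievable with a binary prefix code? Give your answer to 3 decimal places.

2.541 bits/symbol

Probabilities are the counts divided by 181.
Repeatedly combine the two least-probable nodes; the expected code length is the sum of the merged weights.
merge 15/181 + 18/181 → 33/181
merge 32/181 + 33/181 → 65/181
merge 35/181 + 36/181 → 71/181
merge 45/181 + 65/181 → 110/181
merge 71/181 + 110/181 → 1
L = 33/181 + 65/181 + 71/181 + 110/181 + 1 = 460/181 ≈ 2.541 bits/symbol.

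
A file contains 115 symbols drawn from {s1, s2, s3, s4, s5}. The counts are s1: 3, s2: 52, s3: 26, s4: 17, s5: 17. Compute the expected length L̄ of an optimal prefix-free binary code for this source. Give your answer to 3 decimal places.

2.043 bits/symbol

Probabilities are the counts divided by 115.
Repeatedly combine the two least-probable nodes; the expected code length is the sum of the merged weights.
merge 3/115 + 17/115 → 4/23
merge 17/115 + 4/23 → 37/115
merge 26/115 + 37/115 → 63/115
merge 52/115 + 63/115 → 1
L = 4/23 + 37/115 + 63/115 + 1 = 47/23 ≈ 2.043 bits/symbol.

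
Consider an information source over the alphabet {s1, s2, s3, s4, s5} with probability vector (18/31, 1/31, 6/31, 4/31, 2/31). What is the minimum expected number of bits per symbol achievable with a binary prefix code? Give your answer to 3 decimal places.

Repeatedly combine the two least-probable nodes; the expected code length is the sum of the merged weights.
merge 1/31 + 2/31 → 3/31
merge 3/31 + 4/31 → 7/31
merge 6/31 + 7/31 → 13/31
merge 13/31 + 18/31 → 1
L = 3/31 + 7/31 + 13/31 + 1 = 54/31 ≈ 1.742 bits/symbol.

1.742 bits/symbol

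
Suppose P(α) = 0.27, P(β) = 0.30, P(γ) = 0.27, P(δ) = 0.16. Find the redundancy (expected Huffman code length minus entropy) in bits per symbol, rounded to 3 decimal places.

Entropy H = −Σ p log₂ p ≈ 1.9641 bits.
Huffman merges: 4/25+27/100→43/100; 27/100+3/10→57/100; 43/100+57/100→1. L = 2 ≈ 2.0000.
L − H = 2.0000 − 1.9641 = 0.036 bits.

0.036 bits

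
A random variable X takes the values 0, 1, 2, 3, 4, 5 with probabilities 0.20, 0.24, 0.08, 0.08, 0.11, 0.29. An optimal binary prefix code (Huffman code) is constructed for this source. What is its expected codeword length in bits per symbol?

2.43 bits/symbol

Repeatedly combine the two least-probable nodes; the expected code length is the sum of the merged weights.
merge 2/25 + 2/25 → 4/25
merge 11/100 + 4/25 → 27/100
merge 1/5 + 6/25 → 11/25
merge 27/100 + 29/100 → 14/25
merge 11/25 + 14/25 → 1
L = 4/25 + 27/100 + 11/25 + 14/25 + 1 = 243/100 = 2.43 bits/symbol.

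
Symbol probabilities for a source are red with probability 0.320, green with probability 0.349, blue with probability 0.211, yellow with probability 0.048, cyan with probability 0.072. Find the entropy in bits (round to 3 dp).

H = −Σ pᵢ log₂ pᵢ.
−0.320·log₂(0.320) = 0.5260
−0.349·log₂(0.349) = 0.5300
−0.211·log₂(0.211) = 0.4736
−0.048·log₂(0.048) = 0.2103
−0.072·log₂(0.072) = 0.2733
Sum ≈ 2.0133 → 2.013 bits.

2.013 bits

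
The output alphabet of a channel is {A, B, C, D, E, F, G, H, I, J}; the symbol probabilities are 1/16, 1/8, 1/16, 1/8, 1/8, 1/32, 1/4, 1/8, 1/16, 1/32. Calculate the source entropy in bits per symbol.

3.0625 bits

Each probability is a power of 1/2, so log₂(1/p) is an integer.
H = Σ p·log₂(1/p) = 1/16·4 + 1/8·3 + 1/16·4 + 1/8·3 + 1/8·3 + 1/32·5 + 1/4·2 + 1/8·3 + 1/16·4 + 1/32·5 = 3.0625 bits.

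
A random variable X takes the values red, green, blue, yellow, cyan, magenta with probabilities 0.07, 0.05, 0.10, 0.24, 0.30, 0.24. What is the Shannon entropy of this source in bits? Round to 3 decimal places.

H = −Σ pᵢ log₂ pᵢ.
−0.07·log₂(0.07) = 0.2686
−0.05·log₂(0.05) = 0.2161
−0.10·log₂(0.10) = 0.3322
−0.24·log₂(0.24) = 0.4941
−0.30·log₂(0.30) = 0.5211
−0.24·log₂(0.24) = 0.4941
Sum ≈ 2.3262 → 2.326 bits.

2.326 bits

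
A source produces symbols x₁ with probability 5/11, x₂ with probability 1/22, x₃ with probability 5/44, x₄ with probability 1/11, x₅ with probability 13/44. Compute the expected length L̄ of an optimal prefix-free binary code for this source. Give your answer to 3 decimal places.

Repeatedly combine the two least-probable nodes; the expected code length is the sum of the merged weights.
merge 1/22 + 1/11 → 3/22
merge 5/44 + 3/22 → 1/4
merge 1/4 + 13/44 → 6/11
merge 5/11 + 6/11 → 1
L = 3/22 + 1/4 + 6/11 + 1 = 85/44 ≈ 1.932 bits/symbol.

1.932 bits/symbol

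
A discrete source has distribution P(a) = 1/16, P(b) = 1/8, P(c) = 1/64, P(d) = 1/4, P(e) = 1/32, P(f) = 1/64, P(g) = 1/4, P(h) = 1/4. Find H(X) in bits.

2.46875 bits

Each probability is a power of 1/2, so log₂(1/p) is an integer.
H = Σ p·log₂(1/p) = 1/16·4 + 1/8·3 + 1/64·6 + 1/4·2 + 1/32·5 + 1/64·6 + 1/4·2 + 1/4·2 = 2.46875 bits.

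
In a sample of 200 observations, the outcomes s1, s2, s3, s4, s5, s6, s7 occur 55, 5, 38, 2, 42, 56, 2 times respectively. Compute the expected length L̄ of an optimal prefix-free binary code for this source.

Probabilities are the counts divided by 200.
Repeatedly combine the two least-probable nodes; the expected code length is the sum of the merged weights.
merge 1/100 + 1/100 → 1/50
merge 1/50 + 1/40 → 9/200
merge 9/200 + 19/100 → 47/200
merge 21/100 + 47/200 → 89/200
merge 11/40 + 7/25 → 111/200
merge 89/200 + 111/200 → 1
L = 1/50 + 9/200 + 47/200 + 89/200 + 111/200 + 1 = 23/10 = 2.3 bits/symbol.

2.3 bits/symbol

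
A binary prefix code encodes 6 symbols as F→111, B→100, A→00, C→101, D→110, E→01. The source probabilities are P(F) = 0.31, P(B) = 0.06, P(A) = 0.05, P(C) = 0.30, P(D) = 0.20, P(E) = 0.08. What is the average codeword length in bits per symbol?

L̄ = Σ pᵢ·ℓᵢ = 0.31·3 + 0.06·3 + 0.05·2 + 0.30·3 + 0.20·3 + 0.08·2 = 2.87 bits/symbol.

2.87 bits/symbol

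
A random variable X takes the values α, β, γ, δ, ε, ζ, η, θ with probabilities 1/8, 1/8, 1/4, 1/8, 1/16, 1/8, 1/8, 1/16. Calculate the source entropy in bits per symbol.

Each probability is a power of 1/2, so log₂(1/p) is an integer.
H = Σ p·log₂(1/p) = 1/8·3 + 1/8·3 + 1/4·2 + 1/8·3 + 1/16·4 + 1/8·3 + 1/8·3 + 1/16·4 = 2.875 bits.

2.875 bits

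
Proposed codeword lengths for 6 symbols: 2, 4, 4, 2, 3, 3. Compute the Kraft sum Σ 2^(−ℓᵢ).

0.875

With common denominator 2^4 = 16: Σ 2^(−ℓᵢ) = 4/16 + 1/16 + 1/16 + 4/16 + 2/16 + 2/16 = 14/16 = 0.875.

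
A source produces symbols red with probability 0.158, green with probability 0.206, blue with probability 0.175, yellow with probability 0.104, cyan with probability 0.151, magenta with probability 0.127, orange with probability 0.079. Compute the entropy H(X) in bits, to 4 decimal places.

H = −Σ pᵢ log₂ pᵢ.
−0.158·log₂(0.158) = 0.4206
−0.206·log₂(0.206) = 0.4695
−0.175·log₂(0.175) = 0.4401
−0.104·log₂(0.104) = 0.3396
−0.151·log₂(0.151) = 0.4118
−0.127·log₂(0.127) = 0.3781
−0.079·log₂(0.079) = 0.2893
Sum ≈ 2.7490 → 2.7490 bits.

2.7490 bits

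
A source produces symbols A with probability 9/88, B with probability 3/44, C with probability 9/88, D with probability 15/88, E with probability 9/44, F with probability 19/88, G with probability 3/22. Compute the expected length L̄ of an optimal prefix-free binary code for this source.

Repeatedly combine the two least-probable nodes; the expected code length is the sum of the merged weights.
merge 3/44 + 9/88 → 15/88
merge 9/88 + 3/22 → 21/88
merge 15/88 + 15/88 → 15/44
merge 9/44 + 19/88 → 37/88
merge 21/88 + 15/44 → 51/88
merge 37/88 + 51/88 → 1
L = 15/88 + 21/88 + 15/44 + 37/88 + 51/88 + 1 = 11/4 = 2.75 bits/symbol.

2.75 bits/symbol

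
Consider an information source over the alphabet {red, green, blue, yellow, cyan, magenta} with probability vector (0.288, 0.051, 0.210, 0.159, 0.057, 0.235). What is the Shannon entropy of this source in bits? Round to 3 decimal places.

H = −Σ pᵢ log₂ pᵢ.
−0.288·log₂(0.288) = 0.5172
−0.051·log₂(0.051) = 0.2190
−0.210·log₂(0.210) = 0.4728
−0.159·log₂(0.159) = 0.4218
−0.057·log₂(0.057) = 0.2356
−0.235·log₂(0.235) = 0.4910
Sum ≈ 2.3574 → 2.357 bits.

2.357 bits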